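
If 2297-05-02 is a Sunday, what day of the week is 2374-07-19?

Day-of-year of May 2, 2297: 122.
Day-of-year of July 19, 2374: 200.
2297 has 365 days, so 365 − 122 = 243 days remain in 2297.
Full years 2298–2373: 58 common + 18 leap = 58×365 + 18×366 = 27758 days.
Total: 243 + 27758 + 200 = 28201 days.
28201 mod 7 = 5, so 5 days after Sunday is Friday.

Friday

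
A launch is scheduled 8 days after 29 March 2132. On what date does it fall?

6 April 2132

Count 8 days after March 29, 2132:
March 2132: 31 − 29 = 2 days remain.
April 1–6, 2132: 6 days.
Total: 2 + 6 = 8 days.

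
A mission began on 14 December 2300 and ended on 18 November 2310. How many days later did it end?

3626

From December 14, 2300 to December 14, 2309: 9 years, of which 2 contain a Feb 29 — 7×365 + 2×366 = 3287 days.
December 2309: 31 − 14 = 17 days remain.
Then 10 full months totalling 304 days.
November 1–18, 2310: 18 days.
Residual: 339 days.
Total: 3626 days.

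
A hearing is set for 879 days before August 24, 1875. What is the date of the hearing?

March 28, 1873

Count 879 days before August 24, 1875:
Day-of-year of March 28, 1873: 87.
Day-of-year of August 24, 1875: 236.
1873 has 365 days, so 365 − 87 = 278 days remain in 1873.
Full years: 1874: 365. Sum = 365.
Total: 278 + 365 + 236 = 879 days.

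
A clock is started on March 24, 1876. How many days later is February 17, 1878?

March 1876: 31 − 24 = 7 days remain.
Then 22 full months totalling 671 days.
February 1–17, 1878: 17 days (1878 is not a leap year).
Total: 7 + 671 + 17 = 695 days.

695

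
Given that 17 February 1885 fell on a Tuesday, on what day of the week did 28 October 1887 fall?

Friday

Day-of-year of February 17, 1885: 48.
Day-of-year of October 28, 1887: 301.
1885 has 365 days, so 365 − 48 = 317 days remain in 1885.
Full years: 1886: 365. Sum = 365.
Total: 317 + 365 + 301 = 983 days.
983 mod 7 = 3, so 3 days after Tuesday is Friday.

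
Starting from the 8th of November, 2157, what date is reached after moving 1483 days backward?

the 17th of October, 2153

Count 1483 days before November 8, 2157:
October 17, 2153 → October 17, 2154: 365 days.
October 17, 2154 → October 17, 2155: 365 days.
October 17, 2155 → October 17, 2156: 366 days (2156 is a leap year).
October 17, 2156 → October 17, 2157: 365 days.
October 2157: 31 − 17 = 14 days remain.
November 1–8, 2157: 8 days.
Residual: 22 days.
Total: 1483 days.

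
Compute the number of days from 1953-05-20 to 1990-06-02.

From May 20, 1953 to May 20, 1990: 37 years, of which 9 contain a Feb 29 — 28×365 + 9×366 = 13514 days.
May 1990: 31 − 20 = 11 days remain.
June 1–2, 1990: 2 days.
Residual: 13 days.
Total: 13527 days.

13527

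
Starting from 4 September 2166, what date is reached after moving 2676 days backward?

8 May 2159

Count 2676 days before September 4, 2166:
Day-of-year of May 8, 2159: 128.
Day-of-year of September 4, 2166: 247.
2159 has 365 days, so 365 − 128 = 237 days remain in 2159.
Full years: 2160: 366; 2161: 365; 2162: 365; 2163: 365; 2164: 366; 2165: 365. Sum = 2192.
Total: 237 + 2192 + 247 = 2676 days.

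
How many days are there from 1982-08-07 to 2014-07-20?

11670

Day-of-year of August 7, 1982: 219.
Day-of-year of July 20, 2014: 201.
1982 has 365 days, so 365 − 219 = 146 days remain in 1982.
Full years 1983–2013: 23 common + 8 leap = 23×365 + 8×366 = 11323 days.
Total: 146 + 11323 + 201 = 11670 days.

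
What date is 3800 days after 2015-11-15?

2026-04-11

Count 3800 days after November 15, 2015:
From November 15, 2015 to November 15, 2025: 10 years, of which 3 contain a Feb 29 — 7×365 + 3×366 = 3653 days.
November 2025: 30 − 15 = 15 days remain.
Then December (31), January (31), February 2026 (28), March (31): 31 + 31 + 28 + 31 = 121 days.
April 1–11, 2026: 11 days.
Residual: 147 days.
Total: 3800 days.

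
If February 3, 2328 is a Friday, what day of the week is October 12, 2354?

Tuesday

Day-of-year of February 3, 2328: 34.
Day-of-year of October 12, 2354: 285.
2328 has 366 days, so 366 − 34 = 332 days remain in 2328.
Full years 2329–2353: 19 common + 6 leap = 19×365 + 6×366 = 9131 days.
Total: 332 + 9131 + 285 = 9748 days.
9748 mod 7 = 4, so 4 days after Friday is Tuesday.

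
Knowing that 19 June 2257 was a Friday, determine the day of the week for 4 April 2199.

Thursday

Count forward from the earlier date (April 4, 2199) to the later (June 19, 2257):
Day-of-year of April 4, 2199: 94.
Day-of-year of June 19, 2257: 170.
2199 has 365 days, so 365 − 94 = 271 days remain in 2199.
Full years 2200–2256: 43 common + 14 leap = 43×365 + 14×366 = 20819 days.
Total: 271 + 20819 + 170 = 21260 days.
21260 mod 7 = 1, so 1 day before Friday is Thursday.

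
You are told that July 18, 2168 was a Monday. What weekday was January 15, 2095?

Saturday

Count forward from the earlier date (January 15, 2095) to the later (July 18, 2168):
Day-of-year of January 15, 2095: 15.
Day-of-year of July 18, 2168: 200.
2095 has 365 days, so 365 − 15 = 350 days remain in 2095.
Full years 2096–2167: 55 common + 17 leap = 55×365 + 17×366 = 26297 days.
Total: 350 + 26297 + 200 = 26847 days.
26847 mod 7 = 2, so 2 days before Monday is Saturday.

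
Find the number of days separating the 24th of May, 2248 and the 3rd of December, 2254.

Day-of-year of May 24, 2248: 145.
Day-of-year of December 3, 2254: 337.
2248 has 366 days, so 366 − 145 = 221 days remain in 2248.
Full years: 2249: 365; 2250: 365; 2251: 365; 2252: 366; 2253: 365. Sum = 1826.
Total: 221 + 1826 + 337 = 2384 days.

2384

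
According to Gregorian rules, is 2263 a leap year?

No

2263 is not a leap year.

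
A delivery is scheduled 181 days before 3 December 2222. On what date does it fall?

5 June 2222

Count 181 days before December 3, 2222:
June 2222: 30 − 5 = 25 days remain.
Then July (31), August (31), September (30), October (31), November (30): 31 + 31 + 30 + 31 + 30 = 153 days.
December 1–3, 2222: 3 days.
Total: 25 + 153 + 3 = 181 days.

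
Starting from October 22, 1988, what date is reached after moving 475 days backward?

July 5, 1987

Count 475 days before October 22, 1988:
Day-of-year of July 5, 1987: 186.
Day-of-year of October 22, 1988: 296.
1987 has 365 days, so 365 − 186 = 179 days remain in 1987.
Total: 179 + 296 = 475 days.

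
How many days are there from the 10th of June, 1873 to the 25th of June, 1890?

Day-of-year of June 10, 1873: 161.
Day-of-year of June 25, 1890: 176.
1873 has 365 days, so 365 − 161 = 204 days remain in 1873.
Full years 1874–1889: 12 common + 4 leap = 12×365 + 4×366 = 5844 days.
Total: 204 + 5844 + 176 = 6224 days.

6224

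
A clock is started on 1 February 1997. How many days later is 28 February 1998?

392

Day-of-year of February 1, 1997: 32.
Day-of-year of February 28, 1998: 59.
1997 has 365 days, so 365 − 32 = 333 days remain in 1997.
Total: 333 + 59 = 392 days.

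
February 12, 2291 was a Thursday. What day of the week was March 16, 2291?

Monday

February 2291: 28 − 12 = 16 days remain (2291 is not a leap year, so February has 28 days).
March 1–16, 2291: 16 days.
Total: 16 + 16 = 32 days.
32 mod 7 = 4, so 4 days after Thursday is Monday.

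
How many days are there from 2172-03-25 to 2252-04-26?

29251

Day-of-year of March 25, 2172: 85.
Day-of-year of April 26, 2252: 117.
2172 has 366 days, so 366 − 85 = 281 days remain in 2172.
Full years 2173–2251: 61 common + 18 leap = 61×365 + 18×366 = 28853 days.
Total: 281 + 28853 + 117 = 29251 days.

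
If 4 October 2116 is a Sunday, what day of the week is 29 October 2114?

Count forward from the earlier date (October 29, 2114) to the later (October 4, 2116):
October 2114: 31 − 29 = 2 days remain.
Then 23 full months totalling 700 days.
October 1–4, 2116: 4 days.
Total: 2 + 700 + 4 = 706 days.
706 mod 7 = 6, so 6 days before Sunday is Monday.

Monday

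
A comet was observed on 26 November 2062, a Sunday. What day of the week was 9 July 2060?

Friday

Count forward from the earlier date (July 9, 2060) to the later (November 26, 2062):
July 9, 2060 → July 9, 2061: 365 days.
July 9, 2061 → July 9, 2062: 365 days.
July 2062: 31 − 9 = 22 days remain.
Then August (31), September (30), October (31): 31 + 30 + 31 = 92 days.
November 1–26, 2062: 26 days.
Residual: 140 days.
Total: 870 days.
870 mod 7 = 2, so 2 days before Sunday is Friday.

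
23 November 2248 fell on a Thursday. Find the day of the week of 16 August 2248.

Wednesday

Count forward from the earlier date (August 16, 2248) to the later (November 23, 2248):
August 2248: 31 − 16 = 15 days remain.
Then September (30), October (31): 30 + 31 = 61 days.
November 1–23, 2248: 23 days.
Total: 15 + 61 + 23 = 99 days.
99 mod 7 = 1, so 1 day before Thursday is Wednesday.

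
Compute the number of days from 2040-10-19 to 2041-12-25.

432

October 19, 2040 → October 19, 2041: 365 days.
October 2041: 31 − 19 = 12 days remain.
Then November (30): 30 days.
December 1–25, 2041: 25 days.
Residual: 67 days.
Total: 432 days.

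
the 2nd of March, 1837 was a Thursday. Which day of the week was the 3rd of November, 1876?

Friday

Day-of-year of March 2, 1837: 61.
Day-of-year of November 3, 1876: 308.
1837 has 365 days, so 365 − 61 = 304 days remain in 1837.
Full years 1838–1875: 29 common + 9 leap = 29×365 + 9×366 = 13879 days.
Total: 304 + 13879 + 308 = 14491 days.
14491 mod 7 = 1, so 1 day after Thursday is Friday.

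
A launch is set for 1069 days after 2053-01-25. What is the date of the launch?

2055-12-30

Count 1069 days after January 25, 2053:
Day-of-year of January 25, 2053: 25.
Day-of-year of December 30, 2055: 364.
2053 has 365 days, so 365 − 25 = 340 days remain in 2053.
Full years: 2054: 365. Sum = 365.
Total: 340 + 365 + 364 = 1069 days.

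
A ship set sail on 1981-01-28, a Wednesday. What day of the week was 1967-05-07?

Count forward from the earlier date (May 7, 1967) to the later (January 28, 1981):
Day-of-year of May 7, 1967: 127.
Day-of-year of January 28, 1981: 28.
1967 has 365 days, so 365 − 127 = 238 days remain in 1967.
Full years 1968–1980: 9 common + 4 leap = 9×365 + 4×366 = 4749 days.
Total: 238 + 4749 + 28 = 5015 days.
5015 mod 7 = 3, so 3 days before Wednesday is Sunday.

Sunday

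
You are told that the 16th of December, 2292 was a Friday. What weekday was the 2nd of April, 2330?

Day-of-year of December 16, 2292: 351.
Day-of-year of April 2, 2330: 92.
2292 has 366 days, so 366 − 351 = 15 days remain in 2292.
Full years 2293–2329: 29 common + 8 leap = 29×365 + 8×366 = 13513 days.
Total: 15 + 13513 + 92 = 13620 days.
13620 mod 7 = 5, so 5 days after Friday is Wednesday.

Wednesday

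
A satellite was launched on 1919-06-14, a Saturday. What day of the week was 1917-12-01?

Count forward from the earlier date (December 1, 1917) to the later (June 14, 1919):
December 1917: 31 − 1 = 30 days remain.
Then 17 full months totalling 516 days.
June 1–14, 1919: 14 days.
Total: 30 + 516 + 14 = 560 days.
560 is a multiple of 7, so 1917-12-01 falls on the same weekday: Saturday.

Saturday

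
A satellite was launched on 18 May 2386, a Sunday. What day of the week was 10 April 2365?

Count forward from the earlier date (April 10, 2365) to the later (May 18, 2386):
From April 10, 2365 to April 10, 2386: 21 years, of which 5 contain a Feb 29 — 16×365 + 5×366 = 7670 days.
April 2386: 30 − 10 = 20 days remain.
May 1–18, 2386: 18 days.
Residual: 38 days.
Total: 7708 days.
7708 mod 7 = 1, so 1 day before Sunday is Saturday.

Saturday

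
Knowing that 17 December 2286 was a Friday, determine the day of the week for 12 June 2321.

Sunday

From December 17, 2286 to December 17, 2320: 34 years, of which 8 contain a Feb 29 — 26×365 + 8×366 = 12418 days.
(2300 is not a leap year (divisible by 100 but not 400).)
December 2320: 31 − 17 = 14 days remain.
Then January (31), February 2321 (28), March (31), April (30), May (31): 31 + 28 + 31 + 30 + 31 = 151 days.
June 1–12, 2321: 12 days.
Residual: 177 days.
Total: 12595 days.
12595 mod 7 = 2, so 2 days after Friday is Sunday.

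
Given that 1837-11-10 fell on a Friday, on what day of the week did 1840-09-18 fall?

November 10, 1837 → November 10, 1838: 365 days.
November 10, 1838 → November 10, 1839: 365 days.
November 1839: 30 − 10 = 20 days remain.
Then 9 full months totalling 275 days.
September 1–18, 1840: 18 days.
Residual: 313 days.
Total: 1043 days.
1043 is a multiple of 7, so 1840-09-18 falls on the same weekday: Friday.

Friday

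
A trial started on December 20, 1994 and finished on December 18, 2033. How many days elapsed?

Day-of-year of December 20, 1994: 354.
Day-of-year of December 18, 2033: 352.
1994 has 365 days, so 365 − 354 = 11 days remain in 1994.
Full years 1995–2032: 28 common + 10 leap = 28×365 + 10×366 = 13880 days.
Total: 11 + 13880 + 352 = 14243 days.

14243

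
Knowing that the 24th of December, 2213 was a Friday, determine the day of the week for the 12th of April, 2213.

Count forward from the earlier date (April 12, 2213) to the later (December 24, 2213):
April 2213: 30 − 12 = 18 days remain.
Then May (31), June (30), July (31), August (31), September (30), October (31), November (30): 31 + 30 + 31 + 31 + 30 + 31 + 30 = 214 days.
December 1–24, 2213: 24 days.
Total: 18 + 214 + 24 = 256 days.
256 mod 7 = 4, so 4 days before Friday is Monday.

Monday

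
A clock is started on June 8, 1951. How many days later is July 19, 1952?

407

Day-of-year of June 8, 1951: 159.
Day-of-year of July 19, 1952: 201.
1951 has 365 days, so 365 − 159 = 206 days remain in 1951.
Total: 206 + 201 = 407 days.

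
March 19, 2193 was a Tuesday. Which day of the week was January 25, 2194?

Saturday

March 2193: 31 − 19 = 12 days remain.
Then 9 full months totalling 275 days.
January 1–25, 2194: 25 days.
Total: 12 + 275 + 25 = 312 days.
312 mod 7 = 4, so 4 days after Tuesday is Saturday.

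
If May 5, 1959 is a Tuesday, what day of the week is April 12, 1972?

Wednesday

Day-of-year of May 5, 1959: 125.
Day-of-year of April 12, 1972: 103.
1959 has 365 days, so 365 − 125 = 240 days remain in 1959.
Full years 1960–1971: 9 common + 3 leap = 9×365 + 3×366 = 4383 days.
Total: 240 + 4383 + 103 = 4726 days.
4726 mod 7 = 1, so 1 day after Tuesday is Wednesday.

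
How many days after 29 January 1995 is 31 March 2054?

21611

Day-of-year of January 29, 1995: 29.
Day-of-year of March 31, 2054: 90.
1995 has 365 days, so 365 − 29 = 336 days remain in 1995.
Full years 1996–2053: 43 common + 15 leap = 43×365 + 15×366 = 21185 days.
Total: 336 + 21185 + 90 = 21611 days.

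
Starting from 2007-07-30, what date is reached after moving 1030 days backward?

2004-10-03

Count 1030 days before July 30, 2007:
October 3, 2004 → October 3, 2005: 365 days.
October 3, 2005 → October 3, 2006: 365 days.
October 2006: 31 − 3 = 28 days remain.
Then November (30), December (31), January (31), February 2007 (28), March (31), April (30), May (31), June (30): 30 + 31 + 31 + 28 + 31 + 30 + 31 + 30 = 242 days.
July 1–30, 2007: 30 days.
Residual: 300 days.
Total: 1030 days.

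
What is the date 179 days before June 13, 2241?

December 16, 2240

Count 179 days before June 13, 2241:
December 2240: 31 − 16 = 15 days remain.
Then January (31), February 2241 (28), March (31), April (30), May (31): 31 + 28 + 31 + 30 + 31 = 151 days.
June 1–13, 2241: 13 days.
Residual: 179 days.
Total: 179 days.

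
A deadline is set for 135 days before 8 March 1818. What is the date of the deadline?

24 October 1817

Count 135 days before March 8, 1818:
Day-of-year of October 24, 1817: 297.
Day-of-year of March 8, 1818: 67.
1817 has 365 days, so 365 − 297 = 68 days remain in 1817.
Total: 68 + 67 = 135 days.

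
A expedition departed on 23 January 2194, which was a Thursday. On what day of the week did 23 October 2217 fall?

Day-of-year of January 23, 2194: 23.
Day-of-year of October 23, 2217: 296.
2194 has 365 days, so 365 − 23 = 342 days remain in 2194.
Full years 2195–2216: 17 common + 5 leap = 17×365 + 5×366 = 8035 days.
Total: 342 + 8035 + 296 = 8673 days.
8673 is a multiple of 7, so 23 October 2217 falls on the same weekday: Thursday.

Thursday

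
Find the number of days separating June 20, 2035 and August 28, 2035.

69

June 2035: 30 − 20 = 10 days remain.
Then July (31): 31 days.
August 1–28, 2035: 28 days.
Total: 10 + 31 + 28 = 69 days.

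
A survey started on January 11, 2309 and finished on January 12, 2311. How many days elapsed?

731

Day-of-year of January 11, 2309: 11.
Day-of-year of January 12, 2311: 12.
2309 has 365 days, so 365 − 11 = 354 days remain in 2309.
Full years: 2310: 365. Sum = 365.
Total: 354 + 365 + 12 = 731 days.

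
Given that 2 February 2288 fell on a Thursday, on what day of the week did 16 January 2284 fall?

Wednesday

Count forward from the earlier date (January 16, 2284) to the later (February 2, 2288):
January 16, 2284 → January 16, 2285: 366 days (2284 is a leap year).
January 16, 2285 → January 16, 2286: 365 days.
January 16, 2286 → January 16, 2287: 365 days.
January 16, 2287 → January 16, 2288: 365 days.
January 2288: 31 − 16 = 15 days remain.
February 1–2, 2288: 2 days (2288 is a leap year).
Residual: 17 days.
Total: 1478 days.
1478 mod 7 = 1, so 1 day before Thursday is Wednesday.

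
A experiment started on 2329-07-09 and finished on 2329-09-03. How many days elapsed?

July 2329: 31 − 9 = 22 days remain.
Then August (31): 31 days.
September 1–3, 2329: 3 days.
Total: 22 + 31 + 3 = 56 days.

56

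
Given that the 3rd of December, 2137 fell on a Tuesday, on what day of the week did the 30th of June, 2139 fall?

December 3, 2137 → December 3, 2138: 365 days.
December 2138: 31 − 3 = 28 days remain.
Then January (31), February 2139 (28), March (31), April (30), May (31): 31 + 28 + 31 + 30 + 31 = 151 days.
June 1–30, 2139: 30 days.
Residual: 209 days.
Total: 574 days.
574 is a multiple of 7, so the 30th of June, 2139 falls on the same weekday: Tuesday.

Tuesday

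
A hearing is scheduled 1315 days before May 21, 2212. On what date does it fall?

October 14, 2208

Count 1315 days before May 21, 2212:
October 14, 2208 → October 14, 2209: 365 days.
October 14, 2209 → October 14, 2210: 365 days.
October 14, 2210 → October 14, 2211: 365 days.
October 2211: 31 − 14 = 17 days remain.
Then November (30), December (31), January (31), February 2212 (29), March (31), April (30): 30 + 31 + 31 + 29 + 31 + 30 = 182 days.
May 1–21, 2212: 21 days.
Residual: 220 days.
Total: 1315 days.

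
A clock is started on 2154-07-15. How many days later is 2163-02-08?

3130

From July 15, 2154 to July 15, 2162: 8 years, of which 2 contain a Feb 29 — 6×365 + 2×366 = 2922 days.
July 2162: 31 − 15 = 16 days remain.
Then August (31), September (30), October (31), November (30), December (31), January (31): 31 + 30 + 31 + 30 + 31 + 31 = 184 days.
February 1–8, 2163: 8 days (2163 is not a leap year).
Residual: 208 days.
Total: 3130 days.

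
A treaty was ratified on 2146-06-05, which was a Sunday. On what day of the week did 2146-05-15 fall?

Sunday

Count forward from the earlier date (May 15, 2146) to the later (June 5, 2146):
May 2146: 31 − 15 = 16 days remain.
June 1–5, 2146: 5 days.
Total: 16 + 5 = 21 days.
21 is a multiple of 7, so 2146-05-15 falls on the same weekday: Sunday.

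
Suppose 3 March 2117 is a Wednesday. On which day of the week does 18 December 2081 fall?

Thursday

Count forward from the earlier date (December 18, 2081) to the later (March 3, 2117):
From December 18, 2081 to December 18, 2116: 35 years, of which 8 contain a Feb 29 — 27×365 + 8×366 = 12783 days.
(2100 is not a leap year (divisible by 100 but not 400).)
December 2116: 31 − 18 = 13 days remain.
Then January (31), February 2117 (28): 31 + 28 = 59 days.
March 1–3, 2117: 3 days.
Residual: 75 days.
Total: 12858 days.
12858 mod 7 = 6, so 6 days before Wednesday is Thursday.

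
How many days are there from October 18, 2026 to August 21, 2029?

1038

October 18, 2026 → October 18, 2027: 365 days.
October 18, 2027 → October 18, 2028: 366 days (2028 is a leap year).
October 2028: 31 − 18 = 13 days remain.
Then 9 full months totalling 273 days.
August 1–21, 2029: 21 days.
Residual: 307 days.
Total: 1038 days.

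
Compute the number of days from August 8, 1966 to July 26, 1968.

718

August 8, 1966 → August 8, 1967: 365 days.
August 1967: 31 − 8 = 23 days remain.
Then 10 full months totalling 304 days.
July 1–26, 1968: 26 days.
Residual: 353 days.
Total: 718 days.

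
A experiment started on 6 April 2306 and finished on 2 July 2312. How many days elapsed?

Day-of-year of April 6, 2306: 96.
Day-of-year of July 2, 2312: 184.
2306 has 365 days, so 365 − 96 = 269 days remain in 2306.
Full years: 2307: 365; 2308: 366; 2309: 365; 2310: 365; 2311: 365. Sum = 1826.
Total: 269 + 1826 + 184 = 2279 days.

2279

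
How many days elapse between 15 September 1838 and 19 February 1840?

September 1838: 30 − 15 = 15 days remain.
Then 16 full months totalling 488 days.
February 1–19, 1840: 19 days (1840 is a leap year).
Total: 15 + 488 + 19 = 522 days.

522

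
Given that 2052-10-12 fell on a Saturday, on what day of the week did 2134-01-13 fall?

Wednesday

From October 12, 2052 to October 12, 2133: 81 years, of which 19 contain a Feb 29 — 62×365 + 19×366 = 29584 days.
(2100 is not a leap year (divisible by 100 but not 400).)
October 2133: 31 − 12 = 19 days remain.
Then November (30), December (31): 30 + 31 = 61 days.
January 1–13, 2134: 13 days.
Residual: 93 days.
Total: 29677 days.
29677 mod 7 = 4, so 4 days after Saturday is Wednesday.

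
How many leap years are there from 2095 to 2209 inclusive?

Years divisible by 4: 2096, 2100, …, 2208 — 29 in all.
Of these, 2100, 2200 are divisible by 100 but not 400, so not leap.
Leap years: 29 − 2 = 27.

27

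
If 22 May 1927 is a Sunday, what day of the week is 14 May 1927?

Saturday

Count forward from the earlier date (May 14, 1927) to the later (May 22, 1927):
Within May 1927: 22 − 14 = 8 days.
8 mod 7 = 1, so 1 day before Sunday is Saturday.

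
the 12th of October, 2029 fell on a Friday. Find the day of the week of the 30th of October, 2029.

Within October 2029: 30 − 12 = 18 days.
18 mod 7 = 4, so 4 days after Friday is Tuesday.

Tuesday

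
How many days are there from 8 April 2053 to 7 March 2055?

698

April 8, 2053 → April 8, 2054: 365 days.
April 2054: 30 − 8 = 22 days remain.
Then 10 full months totalling 304 days.
March 1–7, 2055: 7 days.
Residual: 333 days.
Total: 698 days.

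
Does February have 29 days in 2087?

2087 is not a leap year.

No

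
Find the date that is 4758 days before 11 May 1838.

1 May 1825

Count 4758 days before May 11, 1838:
From May 1, 1825 to May 1, 1838: 13 years, of which 3 contain a Feb 29 — 10×365 + 3×366 = 4748 days.
Within May 1838: 11 − 1 = 10 days.
Total: 4758 days.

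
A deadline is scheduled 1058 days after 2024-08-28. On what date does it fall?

2027-07-22

Count 1058 days after August 28, 2024:
Day-of-year of August 28, 2024: 241.
Day-of-year of July 22, 2027: 203.
2024 has 366 days, so 366 − 241 = 125 days remain in 2024.
Full years: 2025: 365; 2026: 365. Sum = 730.
Total: 125 + 730 + 203 = 1058 days.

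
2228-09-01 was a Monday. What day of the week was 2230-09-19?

Sunday

September 1, 2228 → September 1, 2229: 365 days.
September 1, 2229 → September 1, 2230: 365 days.
Within September 2230: 19 − 1 = 18 days.
Total: 748 days.
748 mod 7 = 6, so 6 days after Monday is Sunday.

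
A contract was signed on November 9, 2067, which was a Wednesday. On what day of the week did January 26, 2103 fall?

Day-of-year of November 9, 2067: 313.
Day-of-year of January 26, 2103: 26.
2067 has 365 days, so 365 − 313 = 52 days remain in 2067.
Full years 2068–2102: 27 common + 8 leap = 27×365 + 8×366 = 12783 days.
Total: 52 + 12783 + 26 = 12861 days.
12861 mod 7 = 2, so 2 days after Wednesday is Friday.

Friday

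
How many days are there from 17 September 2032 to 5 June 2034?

Day-of-year of September 17, 2032: 261.
Day-of-year of June 5, 2034: 156.
2032 has 366 days, so 366 − 261 = 105 days remain in 2032.
Full years: 2033: 365. Sum = 365.
Total: 105 + 365 + 156 = 626 days.

626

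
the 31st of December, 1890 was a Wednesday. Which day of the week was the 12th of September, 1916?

Tuesday

From December 31, 1890 to December 31, 1915: 25 years, of which 5 contain a Feb 29 — 20×365 + 5×366 = 9130 days.
(1900 is not a leap year (divisible by 100 but not 400).)
December 1915: 31 − 31 = 0 days remain.
Then January (31), February 1916 (29), March (31), April (30), May (31), June (30), July (31), August (31): 31 + 29 + 31 + 30 + 31 + 30 + 31 + 31 = 244 days.
September 1–12, 1916: 12 days.
Residual: 256 days.
Total: 9386 days.
9386 mod 7 = 6, so 6 days after Wednesday is Tuesday.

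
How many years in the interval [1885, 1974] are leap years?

21

Years divisible by 4: 1888, 1892, …, 1972 — 22 in all.
Of these, 1900 is divisible by 100 but not 400, so not leap.
Leap years: 22 − 1 = 21.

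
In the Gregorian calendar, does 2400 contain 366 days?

Yes

2400 is a leap year (divisible by 400).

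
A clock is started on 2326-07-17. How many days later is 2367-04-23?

Day-of-year of July 17, 2326: 198.
Day-of-year of April 23, 2367: 113.
2326 has 365 days, so 365 − 198 = 167 days remain in 2326.
Full years 2327–2366: 30 common + 10 leap = 30×365 + 10×366 = 14610 days.
Total: 167 + 14610 + 113 = 14890 days.

14890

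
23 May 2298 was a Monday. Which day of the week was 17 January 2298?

Monday

Count forward from the earlier date (January 17, 2298) to the later (May 23, 2298):
January 2298: 31 − 17 = 14 days remain.
Then February 2298 (28), March (31), April (30): 28 + 31 + 30 = 89 days.
May 1–23, 2298: 23 days.
Total: 14 + 89 + 23 = 126 days.
126 is a multiple of 7, so 17 January 2298 falls on the same weekday: Monday.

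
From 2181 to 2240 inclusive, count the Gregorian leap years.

14

Years divisible by 4: 2184, 2188, …, 2240 — 15 in all.
Of these, 2200 is divisible by 100 but not 400, so not leap.
Leap years: 15 − 1 = 14.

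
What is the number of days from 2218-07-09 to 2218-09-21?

74

July 2218: 31 − 9 = 22 days remain.
Then August (31): 31 days.
September 1–21, 2218: 21 days.
Total: 22 + 31 + 21 = 74 days.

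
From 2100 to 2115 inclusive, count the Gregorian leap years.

Years divisible by 4 in [2100, 2115]: 2100, 2104, 2108, 2112.
Of these, 2100 is divisible by 100 but not 400, so not leap.
Leap years: 4 − 1 = 3.

3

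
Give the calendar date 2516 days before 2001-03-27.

1994-05-07

Count 2516 days before March 27, 2001:
May 7, 1994 → May 7, 1995: 365 days.
May 7, 1995 → May 7, 1996: 366 days (1996 is a leap year).
May 7, 1996 → May 7, 1997: 365 days.
May 7, 1997 → May 7, 1998: 365 days.
May 7, 1998 → May 7, 1999: 365 days.
May 7, 1999 → May 7, 2000: 366 days (2000 is a leap year (divisible by 400)).
May 2000: 31 − 7 = 24 days remain.
Then 9 full months totalling 273 days.
March 1–27, 2001: 27 days.
Residual: 324 days.
Total: 2516 days.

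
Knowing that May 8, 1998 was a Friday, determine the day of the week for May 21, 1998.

Thursday

Within May 1998: 21 − 8 = 13 days.
13 mod 7 = 6, so 6 days after Friday is Thursday.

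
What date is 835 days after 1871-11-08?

1874-02-20

Count 835 days after November 8, 1871:
November 8, 1871 → November 8, 1872: 366 days (1872 is a leap year).
November 8, 1872 → November 8, 1873: 365 days.
November 1873: 30 − 8 = 22 days remain.
Then December (31), January (31): 31 + 31 = 62 days.
February 1–20, 1874: 20 days (1874 is not a leap year).
Residual: 104 days.
Total: 835 days.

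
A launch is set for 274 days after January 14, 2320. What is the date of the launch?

October 14, 2320

Count 274 days after January 14, 2320:
January 2320: 31 − 14 = 17 days remain.
Then February 2320 (29), March (31), April (30), May (31), June (30), July (31), August (31), September (30): 29 + 31 + 30 + 31 + 30 + 31 + 31 + 30 = 243 days.
October 1–14, 2320: 14 days.
Total: 17 + 243 + 14 = 274 days.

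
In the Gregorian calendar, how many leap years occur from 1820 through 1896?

20

Years divisible by 4: 1820, 1824, …, 1896 — 20 in all.
No century exceptions apply. Count: 20.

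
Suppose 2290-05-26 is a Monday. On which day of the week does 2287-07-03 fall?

Sunday

Count forward from the earlier date (July 3, 2287) to the later (May 26, 2290):
July 3, 2287 → July 3, 2288: 366 days (2288 is a leap year).
July 3, 2288 → July 3, 2289: 365 days.
July 2289: 31 − 3 = 28 days remain.
Then 9 full months totalling 273 days.
May 1–26, 2290: 26 days.
Residual: 327 days.
Total: 1058 days.
1058 mod 7 = 1, so 1 day before Monday is Sunday.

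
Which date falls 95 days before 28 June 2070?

25 March 2070

Count 95 days before June 28, 2070:
March 2070: 31 − 25 = 6 days remain.
Then April (30), May (31): 30 + 31 = 61 days.
June 1–28, 2070: 28 days.
Total: 6 + 61 + 28 = 95 days.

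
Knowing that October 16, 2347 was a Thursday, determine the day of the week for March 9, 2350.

October 16, 2347 → October 16, 2348: 366 days (2348 is a leap year).
October 16, 2348 → October 16, 2349: 365 days.
October 2349: 31 − 16 = 15 days remain.
Then November (30), December (31), January (31), February 2350 (28): 30 + 31 + 31 + 28 = 120 days.
March 1–9, 2350: 9 days.
Residual: 144 days.
Total: 875 days.
875 is a multiple of 7, so March 9, 2350 falls on the same weekday: Thursday.

Thursday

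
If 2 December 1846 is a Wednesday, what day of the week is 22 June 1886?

Tuesday

From December 2, 1846 to December 2, 1885: 39 years, of which 10 contain a Feb 29 — 29×365 + 10×366 = 14245 days.
December 1885: 31 − 2 = 29 days remain.
Then January (31), February 1886 (28), March (31), April (30), May (31): 31 + 28 + 31 + 30 + 31 = 151 days.
June 1–22, 1886: 22 days.
Residual: 202 days.
Total: 14447 days.
14447 mod 7 = 6, so 6 days after Wednesday is Tuesday.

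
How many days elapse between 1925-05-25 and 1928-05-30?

1101

May 25, 1925 → May 25, 1926: 365 days.
May 25, 1926 → May 25, 1927: 365 days.
May 25, 1927 → May 25, 1928: 366 days (1928 is a leap year).
Within May 1928: 30 − 25 = 5 days.
Total: 1101 days.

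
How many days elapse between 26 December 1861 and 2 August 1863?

584

December 1861: 31 − 26 = 5 days remain.
Then 19 full months totalling 577 days.
August 1–2, 1863: 2 days.
Total: 5 + 577 + 2 = 584 days.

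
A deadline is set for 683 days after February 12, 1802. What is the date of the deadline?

December 27, 1803

Count 683 days after February 12, 1802:
February 1802: 28 − 12 = 16 days remain (1802 is not a leap year, so February has 28 days).
Then 21 full months totalling 640 days.
December 1–27, 1803: 27 days.
Total: 16 + 640 + 27 = 683 days.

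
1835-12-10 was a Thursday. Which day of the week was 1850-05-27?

From December 10, 1835 to December 10, 1849: 14 years, of which 4 contain a Feb 29 — 10×365 + 4×366 = 5114 days.
December 1849: 31 − 10 = 21 days remain.
Then January (31), February 1850 (28), March (31), April (30): 31 + 28 + 31 + 30 = 120 days.
May 1–27, 1850: 27 days.
Residual: 168 days.
Total: 5282 days.
5282 mod 7 = 4, so 4 days after Thursday is Monday.

Monday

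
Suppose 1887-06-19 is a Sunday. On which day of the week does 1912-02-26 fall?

Monday

Day-of-year of June 19, 1887: 170.
Day-of-year of February 26, 1912: 57.
1887 has 365 days, so 365 − 170 = 195 days remain in 1887.
Full years 1888–1911: 19 common + 5 leap = 19×365 + 5×366 = 8765 days.
Total: 195 + 8765 + 57 = 9017 days.
9017 mod 7 = 1, so 1 day after Sunday is Monday.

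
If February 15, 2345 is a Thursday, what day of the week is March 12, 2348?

February 15, 2345 → February 15, 2346: 365 days.
February 15, 2346 → February 15, 2347: 365 days.
February 15, 2347 → February 15, 2348: 365 days.
February 2348: 29 − 15 = 14 days remain (2348 is a leap year, so February has 29 days).
March 1–12, 2348: 12 days.
Residual: 26 days.
Total: 1121 days.
1121 mod 7 = 1, so 1 day after Thursday is Friday.

Friday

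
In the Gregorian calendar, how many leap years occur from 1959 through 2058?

Years divisible by 4: 1960, 1964, …, 2056 — 25 in all.
2000 is divisible by 400, so still leap.
No century exceptions apply. Count: 25.

25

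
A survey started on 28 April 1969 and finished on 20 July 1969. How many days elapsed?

83

April 1969: 30 − 28 = 2 days remain.
Then May (31), June (30): 31 + 30 = 61 days.
July 1–20, 1969: 20 days.
Total: 2 + 61 + 20 = 83 days.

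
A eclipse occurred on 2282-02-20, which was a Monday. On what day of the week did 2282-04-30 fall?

February 2282: 28 − 20 = 8 days remain (2282 is not a leap year, so February has 28 days).
Then March (31): 31 days.
April 1–30, 2282: 30 days.
Total: 8 + 31 + 30 = 69 days.
69 mod 7 = 6, so 6 days after Monday is Sunday.

Sunday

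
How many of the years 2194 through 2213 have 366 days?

Years divisible by 4 in [2194, 2213]: 2196, 2200, 2204, 2208, 2212.
Of these, 2200 is divisible by 100 but not 400, so not leap.
Leap years: 5 − 1 = 4.

4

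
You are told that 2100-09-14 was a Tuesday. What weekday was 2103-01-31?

September 14, 2100 → September 14, 2101: 365 days.
September 14, 2101 → September 14, 2102: 365 days.
September 2102: 30 − 14 = 16 days remain.
Then October (31), November (30), December (31): 31 + 30 + 31 = 92 days.
January 1–31, 2103: 31 days.
Residual: 139 days.
Total: 869 days.
869 mod 7 = 1, so 1 day after Tuesday is Wednesday.

Wednesday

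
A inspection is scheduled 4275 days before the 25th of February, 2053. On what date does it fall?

the 13th of June, 2041

Count 4275 days before February 25, 2053:
From June 13, 2041 to June 13, 2052: 11 years, of which 3 contain a Feb 29 — 8×365 + 3×366 = 4018 days.
June 2052: 30 − 13 = 17 days remain.
Then July (31), August (31), September (30), October (31), November (30), December (31), January (31): 31 + 31 + 30 + 31 + 30 + 31 + 31 = 215 days.
February 1–25, 2053: 25 days (2053 is not a leap year).
Residual: 257 days.
Total: 4275 days.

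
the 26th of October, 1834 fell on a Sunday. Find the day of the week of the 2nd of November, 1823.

Count forward from the earlier date (November 2, 1823) to the later (October 26, 1834):
From November 2, 1823 to November 2, 1833: 10 years, of which 3 contain a Feb 29 — 7×365 + 3×366 = 3653 days.
November 1833: 30 − 2 = 28 days remain.
Then 10 full months totalling 304 days.
October 1–26, 1834: 26 days.
Residual: 358 days.
Total: 4011 days.
4011 is a multiple of 7, so the 2nd of November, 1823 falls on the same weekday: Sunday.

Sunday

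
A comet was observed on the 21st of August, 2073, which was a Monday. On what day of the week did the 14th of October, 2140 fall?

Day-of-year of August 21, 2073: 233.
Day-of-year of October 14, 2140: 288.
2073 has 365 days, so 365 − 233 = 132 days remain in 2073.
Full years 2074–2139: 51 common + 15 leap = 51×365 + 15×366 = 24105 days.
Total: 132 + 24105 + 288 = 24525 days.
24525 mod 7 = 4, so 4 days after Monday is Friday.

Friday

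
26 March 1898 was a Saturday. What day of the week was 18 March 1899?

March 1898: 31 − 26 = 5 days remain.
Then 11 full months totalling 334 days.
March 1–18, 1899: 18 days.
Total: 5 + 334 + 18 = 357 days.
357 is a multiple of 7, so 18 March 1899 falls on the same weekday: Saturday.

Saturday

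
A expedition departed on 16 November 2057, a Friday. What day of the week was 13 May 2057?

Count forward from the earlier date (May 13, 2057) to the later (November 16, 2057):
May 2057: 31 − 13 = 18 days remain.
Then June (30), July (31), August (31), September (30), October (31): 30 + 31 + 31 + 30 + 31 = 153 days.
November 1–16, 2057: 16 days.
Total: 18 + 153 + 16 = 187 days.
187 mod 7 = 5, so 5 days before Friday is Sunday.

Sunday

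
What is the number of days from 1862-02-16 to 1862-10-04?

230

February 1862: 28 − 16 = 12 days remain (1862 is not a leap year, so February has 28 days).
Then March (31), April (30), May (31), June (30), July (31), August (31), September (30): 31 + 30 + 31 + 30 + 31 + 31 + 30 = 214 days.
October 1–4, 1862: 4 days.
Total: 12 + 214 + 4 = 230 days.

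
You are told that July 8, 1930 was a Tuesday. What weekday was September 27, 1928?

Thursday

Count forward from the earlier date (September 27, 1928) to the later (July 8, 1930):
Day-of-year of September 27, 1928: 271.
Day-of-year of July 8, 1930: 189.
1928 has 366 days, so 366 − 271 = 95 days remain in 1928.
Full years: 1929: 365. Sum = 365.
Total: 95 + 365 + 189 = 649 days.
649 mod 7 = 5, so 5 days before Tuesday is Thursday.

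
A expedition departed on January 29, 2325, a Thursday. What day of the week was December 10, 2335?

Tuesday

From January 29, 2325 to January 29, 2335: 10 years, of which 2 contain a Feb 29 — 8×365 + 2×366 = 3652 days.
January 2335: 31 − 29 = 2 days remain.
Then 10 full months totalling 303 days.
December 1–10, 2335: 10 days.
Residual: 315 days.
Total: 3967 days.
3967 mod 7 = 5, so 5 days after Thursday is Tuesday.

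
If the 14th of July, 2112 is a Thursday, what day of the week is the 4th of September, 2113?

Day-of-year of July 14, 2112: 196.
Day-of-year of September 4, 2113: 247.
2112 has 366 days, so 366 − 196 = 170 days remain in 2112.
Total: 170 + 247 = 417 days.
417 mod 7 = 4, so 4 days after Thursday is Monday.

Monday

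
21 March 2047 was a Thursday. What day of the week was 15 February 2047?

Friday

Count forward from the earlier date (February 15, 2047) to the later (March 21, 2047):
February 2047: 28 − 15 = 13 days remain (2047 is not a leap year, so February has 28 days).
March 1–21, 2047: 21 days.
Total: 13 + 21 = 34 days.
34 mod 7 = 6, so 6 days before Thursday is Friday.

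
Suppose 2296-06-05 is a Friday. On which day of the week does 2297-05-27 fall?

Day-of-year of June 5, 2296: 157.
Day-of-year of May 27, 2297: 147.
2296 has 366 days, so 366 − 157 = 209 days remain in 2296.
Total: 209 + 147 = 356 days.
356 mod 7 = 6, so 6 days after Friday is Thursday.

Thursday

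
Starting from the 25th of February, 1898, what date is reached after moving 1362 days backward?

the 4th of June, 1894

Count 1362 days before February 25, 1898:
Day-of-year of June 4, 1894: 155.
Day-of-year of February 25, 1898: 56.
1894 has 365 days, so 365 − 155 = 210 days remain in 1894.
Full years: 1895: 365; 1896: 366; 1897: 365. Sum = 1096.
Total: 210 + 1096 + 56 = 1362 days.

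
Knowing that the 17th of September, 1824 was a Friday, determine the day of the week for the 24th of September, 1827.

Day-of-year of September 17, 1824: 261.
Day-of-year of September 24, 1827: 267.
1824 has 366 days, so 366 − 261 = 105 days remain in 1824.
Full years: 1825: 365; 1826: 365. Sum = 730.
Total: 105 + 730 + 267 = 1102 days.
1102 mod 7 = 3, so 3 days after Friday is Monday.

Monday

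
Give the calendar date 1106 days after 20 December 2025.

30 December 2028

Count 1106 days after December 20, 2025:
December 20, 2025 → December 20, 2026: 365 days.
December 20, 2026 → December 20, 2027: 365 days.
December 20, 2027 → December 20, 2028: 366 days (2028 is a leap year).
Within December 2028: 30 − 20 = 10 days.
Total: 1106 days.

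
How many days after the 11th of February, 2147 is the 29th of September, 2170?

8631

Day-of-year of February 11, 2147: 42.
Day-of-year of September 29, 2170: 272.
2147 has 365 days, so 365 − 42 = 323 days remain in 2147.
Full years 2148–2169: 16 common + 6 leap = 16×365 + 6×366 = 8036 days.
Total: 323 + 8036 + 272 = 8631 days.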